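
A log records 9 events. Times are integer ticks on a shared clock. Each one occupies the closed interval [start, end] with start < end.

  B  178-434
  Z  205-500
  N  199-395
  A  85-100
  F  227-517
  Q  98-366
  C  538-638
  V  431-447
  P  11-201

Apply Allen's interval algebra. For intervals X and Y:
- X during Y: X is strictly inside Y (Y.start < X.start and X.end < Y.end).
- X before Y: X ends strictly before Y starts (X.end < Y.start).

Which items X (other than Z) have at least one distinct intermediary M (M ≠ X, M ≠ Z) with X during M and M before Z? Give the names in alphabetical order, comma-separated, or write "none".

A

Target Z = [205, 500].
Intermediaries M with M before Z: A, P.
Via A — items with X during A: none.
Via P — items with X during P: A.
Union: A.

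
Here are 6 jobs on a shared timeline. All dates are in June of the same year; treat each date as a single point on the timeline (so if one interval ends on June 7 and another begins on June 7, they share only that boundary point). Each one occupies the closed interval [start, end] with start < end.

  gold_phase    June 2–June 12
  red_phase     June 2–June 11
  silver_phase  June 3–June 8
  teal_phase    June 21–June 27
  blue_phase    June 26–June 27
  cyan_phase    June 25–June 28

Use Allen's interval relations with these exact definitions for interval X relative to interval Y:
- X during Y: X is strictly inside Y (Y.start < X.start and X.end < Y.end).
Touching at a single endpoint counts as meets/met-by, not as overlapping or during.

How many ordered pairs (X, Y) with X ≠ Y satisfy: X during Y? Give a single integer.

Checking all 30 ordered pairs for relation 'during'; matching pairs in alphabetical order:
(blue_phase, cyan_phase): blue_phase during cyan_phase ✓
(silver_phase, gold_phase): silver_phase during gold_phase ✓
(silver_phase, red_phase): silver_phase during red_phase ✓
Count: 3.

3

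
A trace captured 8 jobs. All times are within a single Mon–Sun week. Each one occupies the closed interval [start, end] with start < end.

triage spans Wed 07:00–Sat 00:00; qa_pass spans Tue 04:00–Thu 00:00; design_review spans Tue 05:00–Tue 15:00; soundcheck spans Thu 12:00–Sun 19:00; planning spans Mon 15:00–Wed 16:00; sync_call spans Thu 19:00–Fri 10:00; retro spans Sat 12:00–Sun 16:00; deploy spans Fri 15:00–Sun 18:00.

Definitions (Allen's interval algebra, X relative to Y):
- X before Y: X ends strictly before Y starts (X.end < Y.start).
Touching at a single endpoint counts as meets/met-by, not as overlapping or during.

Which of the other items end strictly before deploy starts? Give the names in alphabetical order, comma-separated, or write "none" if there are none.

Target deploy = [Fri 15:00, Sun 18:00].
design_review [Tue 05:00, Tue 15:00] → before → yes.
planning [Mon 15:00, Wed 16:00] → before → yes.
qa_pass [Tue 04:00, Thu 00:00] → before → yes.
retro [Sat 12:00, Sun 16:00] → during → no.
soundcheck [Thu 12:00, Sun 19:00] → contains → no.
sync_call [Thu 19:00, Fri 10:00] → before → yes.
triage [Wed 07:00, Sat 00:00] → overlaps → no.
Result: design_review, planning, qa_pass, sync_call.

design_review, planning, qa_pass, sync_call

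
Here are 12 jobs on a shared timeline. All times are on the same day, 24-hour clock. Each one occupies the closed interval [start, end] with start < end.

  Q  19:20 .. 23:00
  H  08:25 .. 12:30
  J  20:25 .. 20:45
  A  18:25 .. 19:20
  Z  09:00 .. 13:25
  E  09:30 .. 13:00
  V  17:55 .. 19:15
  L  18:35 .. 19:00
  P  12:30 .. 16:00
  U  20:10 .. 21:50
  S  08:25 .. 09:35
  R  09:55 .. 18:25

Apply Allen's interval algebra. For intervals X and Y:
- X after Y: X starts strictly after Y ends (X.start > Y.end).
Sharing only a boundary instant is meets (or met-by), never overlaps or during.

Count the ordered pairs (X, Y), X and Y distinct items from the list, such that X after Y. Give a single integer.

44

Checking all 132 ordered pairs for relation 'after'; matching pairs in alphabetical order:
(A, E): A after E ✓
(A, H): A after H ✓
(A, P): A after P ✓
(A, S): A after S ✓
(A, Z): A after Z ✓
(J, A): J after A ✓
(J, E): J after E ✓
(J, H): J after H ✓
(J, L): J after L ✓
(J, P): J after P ✓
(J, R): J after R ✓
(J, S): J after S ✓
(J, V): J after V ✓
(J, Z): J after Z ✓
(L, E): L after E ✓
(L, H): L after H ✓
(L, P): L after P ✓
(L, R): L after R ✓
(L, S): L after S ✓
(L, Z): L after Z ✓
(P, S): P after S ✓
(Q, E): Q after E ✓
(Q, H): Q after H ✓
(Q, L): Q after L ✓
... plus 20 further pairs not listed.
Count: 44.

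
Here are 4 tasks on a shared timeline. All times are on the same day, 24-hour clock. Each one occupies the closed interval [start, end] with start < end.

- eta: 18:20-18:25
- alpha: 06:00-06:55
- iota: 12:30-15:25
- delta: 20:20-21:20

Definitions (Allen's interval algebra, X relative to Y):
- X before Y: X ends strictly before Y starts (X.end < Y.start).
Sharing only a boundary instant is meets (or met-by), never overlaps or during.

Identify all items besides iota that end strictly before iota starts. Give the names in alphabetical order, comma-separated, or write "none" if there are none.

Target iota = [12:30, 15:25].
alpha [06:00, 06:55] → before → yes.
delta [20:20, 21:20] → after → no.
eta [18:20, 18:25] → after → no.
Result: alpha.

alpha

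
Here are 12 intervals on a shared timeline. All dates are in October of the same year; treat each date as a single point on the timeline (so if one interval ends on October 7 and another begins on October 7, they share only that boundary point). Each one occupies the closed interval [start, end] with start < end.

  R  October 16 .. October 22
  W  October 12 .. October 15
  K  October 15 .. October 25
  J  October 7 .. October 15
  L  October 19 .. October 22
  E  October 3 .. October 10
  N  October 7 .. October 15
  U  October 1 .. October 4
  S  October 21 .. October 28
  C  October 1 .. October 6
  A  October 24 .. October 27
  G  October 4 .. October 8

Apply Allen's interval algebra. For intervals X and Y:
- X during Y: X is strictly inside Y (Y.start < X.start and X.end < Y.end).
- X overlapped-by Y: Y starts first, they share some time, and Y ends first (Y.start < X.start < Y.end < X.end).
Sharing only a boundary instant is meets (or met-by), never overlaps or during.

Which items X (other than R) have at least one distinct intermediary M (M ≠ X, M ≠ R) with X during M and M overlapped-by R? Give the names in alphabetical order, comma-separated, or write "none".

Target R = [October 16, October 22].
Intermediaries M with M overlapped-by R: S.
Via S — items with X during S: A.
Union: A.

A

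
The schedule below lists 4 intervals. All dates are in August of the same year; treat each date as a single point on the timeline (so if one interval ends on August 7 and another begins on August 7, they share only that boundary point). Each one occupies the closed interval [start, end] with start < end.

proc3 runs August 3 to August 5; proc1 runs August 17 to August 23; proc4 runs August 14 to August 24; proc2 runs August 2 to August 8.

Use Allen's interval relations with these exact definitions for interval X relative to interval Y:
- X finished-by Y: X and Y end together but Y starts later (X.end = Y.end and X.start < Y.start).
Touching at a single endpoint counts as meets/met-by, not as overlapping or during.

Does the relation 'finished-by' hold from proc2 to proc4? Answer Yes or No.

No

proc2 = [August 2, August 8], proc4 = [August 14, August 24].
Actual relation of proc2 to proc4: before.
Asked whether 'finished-by' holds → No.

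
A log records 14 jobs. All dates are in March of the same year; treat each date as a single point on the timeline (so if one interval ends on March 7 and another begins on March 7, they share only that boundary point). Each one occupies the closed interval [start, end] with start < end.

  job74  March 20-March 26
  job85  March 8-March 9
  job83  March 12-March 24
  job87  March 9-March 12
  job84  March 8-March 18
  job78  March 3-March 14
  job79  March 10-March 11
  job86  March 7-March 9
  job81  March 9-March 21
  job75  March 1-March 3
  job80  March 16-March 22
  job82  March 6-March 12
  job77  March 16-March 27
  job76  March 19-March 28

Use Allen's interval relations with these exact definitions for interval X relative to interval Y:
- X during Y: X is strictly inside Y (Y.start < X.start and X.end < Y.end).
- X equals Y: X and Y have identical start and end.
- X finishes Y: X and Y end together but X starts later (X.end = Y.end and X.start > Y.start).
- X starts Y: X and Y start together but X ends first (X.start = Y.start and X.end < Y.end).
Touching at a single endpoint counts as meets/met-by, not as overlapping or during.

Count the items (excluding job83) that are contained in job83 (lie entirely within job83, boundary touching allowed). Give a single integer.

1

Target job83 = [March 12, March 24].
job74 [March 20, March 26] → overlapped-by → no.
job75 [March 1, March 3] → before → no.
job76 [March 19, March 28] → overlapped-by → no.
job77 [March 16, March 27] → overlapped-by → no.
job78 [March 3, March 14] → overlaps → no.
job79 [March 10, March 11] → before → no.
job80 [March 16, March 22] → during → counts.
job81 [March 9, March 21] → overlaps → no.
job82 [March 6, March 12] → meets → no.
job84 [March 8, March 18] → overlaps → no.
job85 [March 8, March 9] → before → no.
job86 [March 7, March 9] → before → no.
job87 [March 9, March 12] → meets → no.
Total: 1.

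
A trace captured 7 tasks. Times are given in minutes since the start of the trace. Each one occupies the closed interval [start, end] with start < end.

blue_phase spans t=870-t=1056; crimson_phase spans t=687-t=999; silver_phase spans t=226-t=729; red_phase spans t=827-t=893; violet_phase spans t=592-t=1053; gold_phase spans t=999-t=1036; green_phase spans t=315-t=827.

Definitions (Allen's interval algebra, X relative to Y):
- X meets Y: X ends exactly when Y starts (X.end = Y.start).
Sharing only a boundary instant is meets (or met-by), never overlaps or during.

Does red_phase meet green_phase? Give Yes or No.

No

red_phase = [t=827, t=893], green_phase = [t=315, t=827].
Actual relation of red_phase to green_phase: met-by.
Asked whether 'meets' holds → No.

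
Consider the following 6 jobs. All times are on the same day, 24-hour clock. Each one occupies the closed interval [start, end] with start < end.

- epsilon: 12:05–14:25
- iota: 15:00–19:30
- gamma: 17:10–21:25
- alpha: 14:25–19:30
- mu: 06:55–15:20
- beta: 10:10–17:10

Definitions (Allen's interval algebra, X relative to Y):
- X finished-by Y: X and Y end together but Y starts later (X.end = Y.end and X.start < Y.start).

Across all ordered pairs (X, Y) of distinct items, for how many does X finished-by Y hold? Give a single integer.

1

Checking all 30 ordered pairs for relation 'finished-by'; matching pairs in alphabetical order:
(alpha, iota): alpha finished-by iota ✓
Count: 1.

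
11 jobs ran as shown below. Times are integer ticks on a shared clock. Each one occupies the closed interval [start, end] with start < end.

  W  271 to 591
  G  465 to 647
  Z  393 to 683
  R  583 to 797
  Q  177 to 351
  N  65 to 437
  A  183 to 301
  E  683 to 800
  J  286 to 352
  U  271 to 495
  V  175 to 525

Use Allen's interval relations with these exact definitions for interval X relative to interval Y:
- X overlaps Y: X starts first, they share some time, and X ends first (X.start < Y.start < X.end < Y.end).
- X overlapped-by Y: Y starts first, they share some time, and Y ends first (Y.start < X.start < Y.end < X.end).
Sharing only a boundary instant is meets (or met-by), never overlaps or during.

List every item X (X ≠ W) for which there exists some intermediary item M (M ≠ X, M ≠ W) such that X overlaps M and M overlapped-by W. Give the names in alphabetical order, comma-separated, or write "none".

G, N, U, V, Z

Target W = [271, 591].
Intermediaries M with M overlapped-by W: G, R, Z.
Via G — items with X overlaps G: U, V.
Via R — items with X overlaps R: G, Z.
Via Z — items with X overlaps Z: N, U, V.
Union: G, N, U, V, Z.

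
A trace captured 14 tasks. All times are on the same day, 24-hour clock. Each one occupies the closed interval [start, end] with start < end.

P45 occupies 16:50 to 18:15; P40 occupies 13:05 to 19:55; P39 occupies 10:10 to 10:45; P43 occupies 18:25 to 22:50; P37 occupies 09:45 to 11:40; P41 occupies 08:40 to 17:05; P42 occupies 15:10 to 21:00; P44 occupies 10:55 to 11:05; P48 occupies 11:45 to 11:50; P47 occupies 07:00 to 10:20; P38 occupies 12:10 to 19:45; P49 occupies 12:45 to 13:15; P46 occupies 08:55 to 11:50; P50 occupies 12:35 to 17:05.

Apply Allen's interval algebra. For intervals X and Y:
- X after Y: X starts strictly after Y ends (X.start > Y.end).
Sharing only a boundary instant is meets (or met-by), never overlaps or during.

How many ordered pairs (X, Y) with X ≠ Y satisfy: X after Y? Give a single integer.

54

Checking all 182 ordered pairs for relation 'after'; matching pairs in alphabetical order:
(P38, P37): P38 after P37 ✓
(P38, P39): P38 after P39 ✓
(P38, P44): P38 after P44 ✓
(P38, P46): P38 after P46 ✓
(P38, P47): P38 after P47 ✓
(P38, P48): P38 after P48 ✓
(P40, P37): P40 after P37 ✓
(P40, P39): P40 after P39 ✓
(P40, P44): P40 after P44 ✓
(P40, P46): P40 after P46 ✓
(P40, P47): P40 after P47 ✓
(P40, P48): P40 after P48 ✓
(P42, P37): P42 after P37 ✓
(P42, P39): P42 after P39 ✓
(P42, P44): P42 after P44 ✓
(P42, P46): P42 after P46 ✓
(P42, P47): P42 after P47 ✓
(P42, P48): P42 after P48 ✓
(P42, P49): P42 after P49 ✓
(P43, P37): P43 after P37 ✓
(P43, P39): P43 after P39 ✓
(P43, P41): P43 after P41 ✓
(P43, P44): P43 after P44 ✓
(P43, P45): P43 after P45 ✓
... plus 30 further pairs not listed.
Count: 54.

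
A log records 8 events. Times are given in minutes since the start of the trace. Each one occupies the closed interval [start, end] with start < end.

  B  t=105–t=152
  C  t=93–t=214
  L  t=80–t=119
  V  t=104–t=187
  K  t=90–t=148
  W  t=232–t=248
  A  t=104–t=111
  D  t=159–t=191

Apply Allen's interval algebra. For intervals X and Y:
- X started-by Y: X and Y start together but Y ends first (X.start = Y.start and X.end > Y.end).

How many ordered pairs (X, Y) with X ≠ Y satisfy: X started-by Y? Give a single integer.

Checking all 56 ordered pairs for relation 'started-by'; matching pairs in alphabetical order:
(V, A): V started-by A ✓
Count: 1.

1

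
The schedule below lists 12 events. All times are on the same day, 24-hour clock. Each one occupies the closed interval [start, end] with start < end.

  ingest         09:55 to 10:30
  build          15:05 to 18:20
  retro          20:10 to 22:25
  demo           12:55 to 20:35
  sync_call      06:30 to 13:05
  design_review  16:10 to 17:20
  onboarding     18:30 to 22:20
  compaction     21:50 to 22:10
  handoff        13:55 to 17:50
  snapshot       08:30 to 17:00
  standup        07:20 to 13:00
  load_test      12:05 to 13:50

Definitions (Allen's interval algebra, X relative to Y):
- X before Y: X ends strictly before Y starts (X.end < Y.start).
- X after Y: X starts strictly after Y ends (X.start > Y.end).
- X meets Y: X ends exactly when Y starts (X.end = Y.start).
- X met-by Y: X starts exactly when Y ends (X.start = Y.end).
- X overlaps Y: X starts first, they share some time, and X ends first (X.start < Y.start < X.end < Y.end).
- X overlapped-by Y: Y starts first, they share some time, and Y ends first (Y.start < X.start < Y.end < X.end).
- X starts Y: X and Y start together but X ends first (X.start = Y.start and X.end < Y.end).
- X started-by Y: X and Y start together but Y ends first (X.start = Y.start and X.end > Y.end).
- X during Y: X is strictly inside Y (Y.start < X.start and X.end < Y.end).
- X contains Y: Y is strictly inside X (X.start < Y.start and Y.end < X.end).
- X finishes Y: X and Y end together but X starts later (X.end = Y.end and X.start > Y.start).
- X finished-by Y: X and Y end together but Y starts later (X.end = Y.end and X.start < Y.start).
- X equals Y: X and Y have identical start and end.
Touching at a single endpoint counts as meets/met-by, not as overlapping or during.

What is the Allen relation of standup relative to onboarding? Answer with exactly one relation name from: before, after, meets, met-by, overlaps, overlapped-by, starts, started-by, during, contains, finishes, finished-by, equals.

standup = [07:20, 13:00]; onboarding = [18:30, 22:20].
Compare endpoints: standup.start < onboarding.start, standup.start < onboarding.end, standup.end < onboarding.start, standup.end < onboarding.end.
That pattern is 'before'.

before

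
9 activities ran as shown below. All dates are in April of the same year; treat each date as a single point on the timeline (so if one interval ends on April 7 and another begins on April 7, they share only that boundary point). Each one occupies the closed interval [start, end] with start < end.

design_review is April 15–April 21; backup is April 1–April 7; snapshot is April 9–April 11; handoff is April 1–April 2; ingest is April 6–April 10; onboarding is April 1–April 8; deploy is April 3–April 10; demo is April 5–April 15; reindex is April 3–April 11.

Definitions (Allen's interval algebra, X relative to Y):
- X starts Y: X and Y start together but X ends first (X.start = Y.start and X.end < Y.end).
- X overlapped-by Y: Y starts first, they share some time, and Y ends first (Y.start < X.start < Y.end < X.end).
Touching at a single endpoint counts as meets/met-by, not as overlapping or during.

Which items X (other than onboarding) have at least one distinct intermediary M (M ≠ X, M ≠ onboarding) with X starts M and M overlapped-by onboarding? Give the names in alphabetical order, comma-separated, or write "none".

deploy

Target onboarding = [April 1, April 8].
Intermediaries M with M overlapped-by onboarding: demo, deploy, ingest, reindex.
Via demo — items with X starts demo: none.
Via deploy — items with X starts deploy: none.
Via ingest — items with X starts ingest: none.
Via reindex — items with X starts reindex: deploy.
Union: deploy.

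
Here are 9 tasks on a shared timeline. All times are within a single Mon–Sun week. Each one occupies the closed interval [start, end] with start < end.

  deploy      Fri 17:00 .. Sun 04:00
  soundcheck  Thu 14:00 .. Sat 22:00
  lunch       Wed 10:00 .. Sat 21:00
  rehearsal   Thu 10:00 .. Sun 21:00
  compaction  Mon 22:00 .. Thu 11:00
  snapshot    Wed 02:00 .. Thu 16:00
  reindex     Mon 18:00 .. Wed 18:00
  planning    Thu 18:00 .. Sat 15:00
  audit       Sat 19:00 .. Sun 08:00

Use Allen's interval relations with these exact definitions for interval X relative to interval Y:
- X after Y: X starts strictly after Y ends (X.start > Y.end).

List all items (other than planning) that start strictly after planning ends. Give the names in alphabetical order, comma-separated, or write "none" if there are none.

Target planning = [Thu 18:00, Sat 15:00].
audit [Sat 19:00, Sun 08:00] → after → yes.
compaction [Mon 22:00, Thu 11:00] → before → no.
deploy [Fri 17:00, Sun 04:00] → overlapped-by → no.
lunch [Wed 10:00, Sat 21:00] → contains → no.
rehearsal [Thu 10:00, Sun 21:00] → contains → no.
reindex [Mon 18:00, Wed 18:00] → before → no.
snapshot [Wed 02:00, Thu 16:00] → before → no.
soundcheck [Thu 14:00, Sat 22:00] → contains → no.
Result: audit.

audit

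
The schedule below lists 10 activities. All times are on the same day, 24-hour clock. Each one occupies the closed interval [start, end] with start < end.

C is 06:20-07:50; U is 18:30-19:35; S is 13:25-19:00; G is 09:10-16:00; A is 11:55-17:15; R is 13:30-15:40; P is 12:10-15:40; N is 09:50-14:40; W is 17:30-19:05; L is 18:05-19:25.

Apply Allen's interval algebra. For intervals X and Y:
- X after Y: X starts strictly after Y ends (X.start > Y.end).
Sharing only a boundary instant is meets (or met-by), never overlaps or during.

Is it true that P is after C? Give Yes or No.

P = [12:10, 15:40], C = [06:20, 07:50].
Actual relation of P to C: after.
Asked whether 'after' holds → Yes.

Yes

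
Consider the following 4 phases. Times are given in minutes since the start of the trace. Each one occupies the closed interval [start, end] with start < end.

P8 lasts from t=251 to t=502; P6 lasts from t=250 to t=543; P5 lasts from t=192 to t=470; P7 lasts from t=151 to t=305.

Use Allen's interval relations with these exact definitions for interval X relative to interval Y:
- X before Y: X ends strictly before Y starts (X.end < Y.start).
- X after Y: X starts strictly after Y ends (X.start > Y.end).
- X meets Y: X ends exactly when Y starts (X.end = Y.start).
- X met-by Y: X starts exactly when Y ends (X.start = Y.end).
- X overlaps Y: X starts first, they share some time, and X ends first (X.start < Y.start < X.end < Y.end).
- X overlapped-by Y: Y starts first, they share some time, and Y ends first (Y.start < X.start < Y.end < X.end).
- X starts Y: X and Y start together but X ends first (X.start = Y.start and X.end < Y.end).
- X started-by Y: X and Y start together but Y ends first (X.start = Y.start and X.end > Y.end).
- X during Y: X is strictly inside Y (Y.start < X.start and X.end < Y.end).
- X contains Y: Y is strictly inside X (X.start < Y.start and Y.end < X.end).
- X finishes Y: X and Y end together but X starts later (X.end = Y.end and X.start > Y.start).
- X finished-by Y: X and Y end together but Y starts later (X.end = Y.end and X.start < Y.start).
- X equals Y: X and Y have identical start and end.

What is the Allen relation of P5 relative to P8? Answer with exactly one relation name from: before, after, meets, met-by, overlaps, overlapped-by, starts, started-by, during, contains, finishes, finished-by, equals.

overlaps

P5 = [t=192, t=470]; P8 = [t=251, t=502].
Compare endpoints: P5.start < P8.start, P5.start < P8.end, P5.end > P8.start, P5.end < P8.end.
That pattern is 'overlaps'.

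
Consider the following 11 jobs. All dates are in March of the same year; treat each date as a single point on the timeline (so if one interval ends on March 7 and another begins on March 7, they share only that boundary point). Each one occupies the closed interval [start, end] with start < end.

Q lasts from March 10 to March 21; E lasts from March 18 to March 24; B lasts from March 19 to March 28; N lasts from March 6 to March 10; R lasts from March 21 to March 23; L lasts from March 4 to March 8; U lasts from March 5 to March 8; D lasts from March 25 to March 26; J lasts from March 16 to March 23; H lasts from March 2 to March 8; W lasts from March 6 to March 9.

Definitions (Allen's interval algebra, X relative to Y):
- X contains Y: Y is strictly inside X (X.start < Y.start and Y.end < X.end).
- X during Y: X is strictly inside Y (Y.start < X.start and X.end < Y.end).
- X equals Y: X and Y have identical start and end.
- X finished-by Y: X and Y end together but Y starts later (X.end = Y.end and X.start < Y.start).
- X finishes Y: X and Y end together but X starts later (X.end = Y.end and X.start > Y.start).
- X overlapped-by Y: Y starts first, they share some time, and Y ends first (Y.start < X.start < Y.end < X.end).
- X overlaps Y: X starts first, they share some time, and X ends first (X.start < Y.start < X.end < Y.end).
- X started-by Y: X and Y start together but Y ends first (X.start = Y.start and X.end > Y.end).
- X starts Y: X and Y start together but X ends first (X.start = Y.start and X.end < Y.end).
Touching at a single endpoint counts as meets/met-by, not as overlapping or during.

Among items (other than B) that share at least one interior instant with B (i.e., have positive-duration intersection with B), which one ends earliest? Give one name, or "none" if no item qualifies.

Q

Target B = [March 19, March 28].
D [March 25, March 26] → during → candidate.
E [March 18, March 24] → overlaps → candidate.
H [March 2, March 8] → before → excluded.
J [March 16, March 23] → overlaps → candidate.
L [March 4, March 8] → before → excluded.
N [March 6, March 10] → before → excluded.
Q [March 10, March 21] → overlaps → candidate.
R [March 21, March 23] → during → candidate.
U [March 5, March 8] → before → excluded.
W [March 6, March 9] → before → excluded.
Among candidates, earliest end is March 21 → Q.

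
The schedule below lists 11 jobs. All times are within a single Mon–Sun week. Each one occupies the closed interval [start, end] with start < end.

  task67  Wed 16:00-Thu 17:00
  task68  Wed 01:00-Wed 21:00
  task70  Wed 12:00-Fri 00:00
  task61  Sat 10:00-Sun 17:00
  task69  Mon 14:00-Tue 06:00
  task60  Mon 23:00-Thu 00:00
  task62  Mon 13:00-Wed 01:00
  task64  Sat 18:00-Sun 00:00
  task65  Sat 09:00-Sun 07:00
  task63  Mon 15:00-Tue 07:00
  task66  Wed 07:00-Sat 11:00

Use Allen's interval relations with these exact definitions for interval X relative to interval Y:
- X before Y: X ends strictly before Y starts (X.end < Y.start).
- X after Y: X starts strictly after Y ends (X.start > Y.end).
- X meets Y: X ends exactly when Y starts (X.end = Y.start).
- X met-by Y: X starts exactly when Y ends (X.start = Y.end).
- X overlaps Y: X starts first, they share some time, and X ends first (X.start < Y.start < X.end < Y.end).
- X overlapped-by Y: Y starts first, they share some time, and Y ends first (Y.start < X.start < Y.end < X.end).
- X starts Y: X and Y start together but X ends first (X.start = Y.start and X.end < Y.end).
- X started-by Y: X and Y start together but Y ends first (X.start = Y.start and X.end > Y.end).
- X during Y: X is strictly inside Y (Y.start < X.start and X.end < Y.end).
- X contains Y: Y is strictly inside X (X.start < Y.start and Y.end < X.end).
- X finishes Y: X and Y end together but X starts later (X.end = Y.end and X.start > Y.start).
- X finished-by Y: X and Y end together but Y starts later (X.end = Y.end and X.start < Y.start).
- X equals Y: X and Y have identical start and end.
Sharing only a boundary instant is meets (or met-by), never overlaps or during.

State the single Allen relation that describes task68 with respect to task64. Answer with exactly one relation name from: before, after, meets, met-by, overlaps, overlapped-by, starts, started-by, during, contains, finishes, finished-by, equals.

task68 = [Wed 01:00, Wed 21:00]; task64 = [Sat 18:00, Sun 00:00].
Compare endpoints: task68.start < task64.start, task68.start < task64.end, task68.end < task64.start, task68.end < task64.end.
That pattern is 'before'.

before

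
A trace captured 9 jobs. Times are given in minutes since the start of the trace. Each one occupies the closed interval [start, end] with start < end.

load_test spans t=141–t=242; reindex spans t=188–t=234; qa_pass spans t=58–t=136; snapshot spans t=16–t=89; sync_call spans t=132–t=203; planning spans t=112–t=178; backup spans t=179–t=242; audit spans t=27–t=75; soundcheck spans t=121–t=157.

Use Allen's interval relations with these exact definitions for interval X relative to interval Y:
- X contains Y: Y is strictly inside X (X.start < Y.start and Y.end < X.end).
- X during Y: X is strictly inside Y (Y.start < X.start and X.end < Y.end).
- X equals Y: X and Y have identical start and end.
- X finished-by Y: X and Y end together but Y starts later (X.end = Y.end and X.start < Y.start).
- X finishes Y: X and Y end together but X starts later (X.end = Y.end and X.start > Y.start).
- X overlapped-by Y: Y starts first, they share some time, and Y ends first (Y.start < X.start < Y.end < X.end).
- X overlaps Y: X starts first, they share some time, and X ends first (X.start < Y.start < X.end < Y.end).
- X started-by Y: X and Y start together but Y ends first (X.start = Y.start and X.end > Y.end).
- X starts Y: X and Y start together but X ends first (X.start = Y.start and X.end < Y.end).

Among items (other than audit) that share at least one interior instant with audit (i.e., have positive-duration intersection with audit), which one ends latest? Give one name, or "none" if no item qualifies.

qa_pass

Target audit = [t=27, t=75].
backup [t=179, t=242] → after → excluded.
load_test [t=141, t=242] → after → excluded.
planning [t=112, t=178] → after → excluded.
qa_pass [t=58, t=136] → overlapped-by → candidate.
reindex [t=188, t=234] → after → excluded.
snapshot [t=16, t=89] → contains → candidate.
soundcheck [t=121, t=157] → after → excluded.
sync_call [t=132, t=203] → after → excluded.
Among candidates, latest end is t=136 → qa_pass.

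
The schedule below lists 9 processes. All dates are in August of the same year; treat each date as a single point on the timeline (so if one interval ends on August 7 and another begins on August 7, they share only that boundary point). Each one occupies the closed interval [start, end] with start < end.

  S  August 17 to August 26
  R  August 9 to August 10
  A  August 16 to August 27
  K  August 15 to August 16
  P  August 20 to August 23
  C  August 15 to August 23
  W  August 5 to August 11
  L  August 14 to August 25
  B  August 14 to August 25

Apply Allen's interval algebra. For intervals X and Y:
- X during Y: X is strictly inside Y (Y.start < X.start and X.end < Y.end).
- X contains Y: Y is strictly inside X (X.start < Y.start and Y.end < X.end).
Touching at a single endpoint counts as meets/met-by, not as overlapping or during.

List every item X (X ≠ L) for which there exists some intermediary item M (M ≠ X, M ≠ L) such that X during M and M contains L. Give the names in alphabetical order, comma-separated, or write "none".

none

Target L = [August 14, August 25].
Intermediaries M with M contains L: none.
Union: none.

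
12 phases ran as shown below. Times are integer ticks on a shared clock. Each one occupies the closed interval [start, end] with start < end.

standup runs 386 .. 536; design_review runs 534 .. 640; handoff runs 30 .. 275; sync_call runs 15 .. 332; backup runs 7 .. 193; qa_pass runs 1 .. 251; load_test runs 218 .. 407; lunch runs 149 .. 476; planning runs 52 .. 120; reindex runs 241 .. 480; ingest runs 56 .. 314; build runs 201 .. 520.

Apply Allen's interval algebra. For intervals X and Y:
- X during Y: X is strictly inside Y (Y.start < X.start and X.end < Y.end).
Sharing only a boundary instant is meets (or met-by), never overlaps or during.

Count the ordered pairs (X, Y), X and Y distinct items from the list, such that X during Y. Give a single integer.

10

Checking all 132 ordered pairs for relation 'during'; matching pairs in alphabetical order:
(backup, qa_pass): backup during qa_pass ✓
(handoff, sync_call): handoff during sync_call ✓
(ingest, sync_call): ingest during sync_call ✓
(load_test, build): load_test during build ✓
(load_test, lunch): load_test during lunch ✓
(planning, backup): planning during backup ✓
(planning, handoff): planning during handoff ✓
(planning, qa_pass): planning during qa_pass ✓
(planning, sync_call): planning during sync_call ✓
(reindex, build): reindex during build ✓
Count: 10.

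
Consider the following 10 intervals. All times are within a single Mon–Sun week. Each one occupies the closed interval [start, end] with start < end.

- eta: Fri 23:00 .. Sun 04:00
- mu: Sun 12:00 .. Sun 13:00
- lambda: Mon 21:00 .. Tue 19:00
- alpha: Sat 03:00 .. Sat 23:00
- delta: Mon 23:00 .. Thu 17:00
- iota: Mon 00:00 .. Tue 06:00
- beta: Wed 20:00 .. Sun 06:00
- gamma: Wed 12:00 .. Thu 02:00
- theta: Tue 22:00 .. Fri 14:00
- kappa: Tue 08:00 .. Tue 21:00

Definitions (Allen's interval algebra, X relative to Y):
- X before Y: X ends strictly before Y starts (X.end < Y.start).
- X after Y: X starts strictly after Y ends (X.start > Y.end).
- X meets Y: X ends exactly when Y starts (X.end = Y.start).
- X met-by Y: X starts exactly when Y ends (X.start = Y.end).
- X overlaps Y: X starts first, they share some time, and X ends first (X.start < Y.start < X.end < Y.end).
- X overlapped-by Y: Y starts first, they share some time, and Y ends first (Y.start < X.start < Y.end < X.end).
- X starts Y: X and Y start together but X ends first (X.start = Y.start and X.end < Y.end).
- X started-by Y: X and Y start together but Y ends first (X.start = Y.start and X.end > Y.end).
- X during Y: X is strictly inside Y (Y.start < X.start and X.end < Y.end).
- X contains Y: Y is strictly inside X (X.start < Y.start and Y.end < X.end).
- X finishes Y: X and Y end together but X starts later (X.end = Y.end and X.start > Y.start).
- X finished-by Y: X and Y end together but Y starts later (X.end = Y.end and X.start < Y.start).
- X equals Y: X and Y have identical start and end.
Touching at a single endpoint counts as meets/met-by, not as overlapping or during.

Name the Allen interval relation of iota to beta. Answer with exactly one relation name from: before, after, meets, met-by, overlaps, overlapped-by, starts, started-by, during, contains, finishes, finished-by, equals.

before

iota = [Mon 00:00, Tue 06:00]; beta = [Wed 20:00, Sun 06:00].
Compare endpoints: iota.start < beta.start, iota.start < beta.end, iota.end < beta.start, iota.end < beta.end.
That pattern is 'before'.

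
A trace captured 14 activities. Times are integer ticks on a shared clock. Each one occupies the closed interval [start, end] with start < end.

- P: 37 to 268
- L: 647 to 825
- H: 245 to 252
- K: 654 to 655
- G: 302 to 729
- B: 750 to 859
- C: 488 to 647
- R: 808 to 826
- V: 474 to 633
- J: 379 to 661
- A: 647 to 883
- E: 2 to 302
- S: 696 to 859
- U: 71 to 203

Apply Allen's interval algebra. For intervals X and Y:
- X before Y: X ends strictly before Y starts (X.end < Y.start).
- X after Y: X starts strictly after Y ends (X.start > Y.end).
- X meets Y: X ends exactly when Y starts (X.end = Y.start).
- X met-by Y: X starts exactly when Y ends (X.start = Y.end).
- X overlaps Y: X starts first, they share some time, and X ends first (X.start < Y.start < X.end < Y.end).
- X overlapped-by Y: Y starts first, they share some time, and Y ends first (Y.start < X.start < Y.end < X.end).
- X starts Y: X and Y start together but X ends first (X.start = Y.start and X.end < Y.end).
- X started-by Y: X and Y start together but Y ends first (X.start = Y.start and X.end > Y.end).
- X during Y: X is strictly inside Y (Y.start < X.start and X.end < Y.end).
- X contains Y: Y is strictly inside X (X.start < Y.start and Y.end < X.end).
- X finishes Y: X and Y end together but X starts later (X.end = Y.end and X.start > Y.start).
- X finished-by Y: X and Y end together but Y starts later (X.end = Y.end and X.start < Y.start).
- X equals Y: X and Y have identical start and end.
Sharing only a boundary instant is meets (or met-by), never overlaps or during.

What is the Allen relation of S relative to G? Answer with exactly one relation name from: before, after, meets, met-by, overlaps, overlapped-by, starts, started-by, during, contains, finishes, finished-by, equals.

S = [696, 859]; G = [302, 729].
Compare endpoints: S.start > G.start, S.start < G.end, S.end > G.start, S.end > G.end.
That pattern is 'overlapped-by'.

overlapped-by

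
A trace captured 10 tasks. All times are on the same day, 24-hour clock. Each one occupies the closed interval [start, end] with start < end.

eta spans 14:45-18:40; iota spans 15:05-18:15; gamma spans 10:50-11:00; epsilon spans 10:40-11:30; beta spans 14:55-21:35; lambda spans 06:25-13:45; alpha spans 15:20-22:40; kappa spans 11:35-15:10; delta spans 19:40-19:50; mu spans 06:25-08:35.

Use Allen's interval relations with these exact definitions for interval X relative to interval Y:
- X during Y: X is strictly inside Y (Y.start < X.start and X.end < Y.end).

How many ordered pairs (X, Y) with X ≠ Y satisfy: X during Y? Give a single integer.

7

Checking all 90 ordered pairs for relation 'during'; matching pairs in alphabetical order:
(delta, alpha): delta during alpha ✓
(delta, beta): delta during beta ✓
(epsilon, lambda): epsilon during lambda ✓
(gamma, epsilon): gamma during epsilon ✓
(gamma, lambda): gamma during lambda ✓
(iota, beta): iota during beta ✓
(iota, eta): iota during eta ✓
Count: 7.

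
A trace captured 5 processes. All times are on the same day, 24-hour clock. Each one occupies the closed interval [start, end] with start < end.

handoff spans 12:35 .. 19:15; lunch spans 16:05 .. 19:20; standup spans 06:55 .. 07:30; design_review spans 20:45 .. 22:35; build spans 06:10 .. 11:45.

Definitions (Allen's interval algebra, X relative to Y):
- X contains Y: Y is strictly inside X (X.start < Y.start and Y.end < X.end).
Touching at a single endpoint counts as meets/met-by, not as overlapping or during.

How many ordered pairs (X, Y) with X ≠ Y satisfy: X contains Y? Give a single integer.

1

Checking all 20 ordered pairs for relation 'contains'; matching pairs in alphabetical order:
(build, standup): build contains standup ✓
Count: 1.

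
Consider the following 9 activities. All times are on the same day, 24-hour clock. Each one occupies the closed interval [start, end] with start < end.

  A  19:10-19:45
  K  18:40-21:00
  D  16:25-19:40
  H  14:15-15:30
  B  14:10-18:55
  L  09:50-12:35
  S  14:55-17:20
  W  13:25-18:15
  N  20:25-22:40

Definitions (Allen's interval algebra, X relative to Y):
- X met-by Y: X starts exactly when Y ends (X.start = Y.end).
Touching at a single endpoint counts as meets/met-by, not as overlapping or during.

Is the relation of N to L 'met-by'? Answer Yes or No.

No

N = [20:25, 22:40], L = [09:50, 12:35].
Actual relation of N to L: after.
Asked whether 'met-by' holds → No.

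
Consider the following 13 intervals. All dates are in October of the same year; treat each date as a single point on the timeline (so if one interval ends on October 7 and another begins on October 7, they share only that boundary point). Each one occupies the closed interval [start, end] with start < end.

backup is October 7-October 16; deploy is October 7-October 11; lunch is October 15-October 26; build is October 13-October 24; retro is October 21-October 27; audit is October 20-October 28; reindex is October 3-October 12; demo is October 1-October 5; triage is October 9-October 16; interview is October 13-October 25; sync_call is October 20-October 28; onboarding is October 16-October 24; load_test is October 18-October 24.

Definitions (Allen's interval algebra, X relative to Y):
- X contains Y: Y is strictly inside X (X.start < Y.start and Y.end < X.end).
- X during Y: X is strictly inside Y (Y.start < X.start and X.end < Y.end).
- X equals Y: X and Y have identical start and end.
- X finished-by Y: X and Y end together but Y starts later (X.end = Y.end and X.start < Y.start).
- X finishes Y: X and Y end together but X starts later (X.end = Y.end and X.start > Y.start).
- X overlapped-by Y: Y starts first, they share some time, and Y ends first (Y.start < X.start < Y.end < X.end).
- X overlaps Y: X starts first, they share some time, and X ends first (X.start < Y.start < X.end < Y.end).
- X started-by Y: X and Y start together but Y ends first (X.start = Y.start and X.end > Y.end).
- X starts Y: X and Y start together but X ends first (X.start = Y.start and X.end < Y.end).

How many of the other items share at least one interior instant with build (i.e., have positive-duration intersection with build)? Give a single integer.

Target build = [October 13, October 24].
audit [October 20, October 28] → overlapped-by → counts.
backup [October 7, October 16] → overlaps → counts.
demo [October 1, October 5] → before → no.
deploy [October 7, October 11] → before → no.
interview [October 13, October 25] → started-by → counts.
load_test [October 18, October 24] → finishes → counts.
lunch [October 15, October 26] → overlapped-by → counts.
onboarding [October 16, October 24] → finishes → counts.
reindex [October 3, October 12] → before → no.
retro [October 21, October 27] → overlapped-by → counts.
sync_call [October 20, October 28] → overlapped-by → counts.
triage [October 9, October 16] → overlaps → counts.
Total: 9.

9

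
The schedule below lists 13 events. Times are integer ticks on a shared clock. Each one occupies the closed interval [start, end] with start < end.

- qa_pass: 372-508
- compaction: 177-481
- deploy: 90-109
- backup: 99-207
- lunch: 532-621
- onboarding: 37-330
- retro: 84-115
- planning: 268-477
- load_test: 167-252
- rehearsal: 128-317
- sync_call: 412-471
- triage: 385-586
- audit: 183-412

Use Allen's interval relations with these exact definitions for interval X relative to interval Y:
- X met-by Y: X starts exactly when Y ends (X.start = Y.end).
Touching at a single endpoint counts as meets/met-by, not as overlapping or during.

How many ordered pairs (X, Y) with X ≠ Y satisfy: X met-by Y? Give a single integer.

Checking all 156 ordered pairs for relation 'met-by'; matching pairs in alphabetical order:
(sync_call, audit): sync_call met-by audit ✓
Count: 1.

1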